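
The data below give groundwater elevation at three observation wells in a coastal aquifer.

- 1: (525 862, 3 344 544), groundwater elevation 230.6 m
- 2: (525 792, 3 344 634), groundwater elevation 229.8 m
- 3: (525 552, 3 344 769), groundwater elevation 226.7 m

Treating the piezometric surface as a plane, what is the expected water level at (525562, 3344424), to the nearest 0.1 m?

226.1 m

With h = a·x + b·y + c and 1 as origin, the differences give:
  (-70)·a + 90·b = -0.8
  (-310)·a + 225·b = -3.9
Eliminate b (×225 and ×90, subtract): 12150·a = 171.00 → a = ∂h/∂x = +0.01407
Back-substitute: b = ∂h/∂y = +0.002058.
h(525562, 3344424) = 230.6 + (+0.01407)·(-300) + (+0.002058)·(-120) = 230.6 -4.222 -0.247 = 226.131 m.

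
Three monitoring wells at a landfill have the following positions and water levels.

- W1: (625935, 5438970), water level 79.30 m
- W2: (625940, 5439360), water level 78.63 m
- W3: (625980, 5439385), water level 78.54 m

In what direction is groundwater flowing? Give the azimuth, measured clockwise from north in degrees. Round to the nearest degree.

035°

With h = a·x + b·y + c and W1 as origin, the differences give:
  5·a + 390·b = -0.67
  45·a + 415·b = -0.76
Eliminate b (×415 and ×390, subtract): -15475·a = 18.350 → a = ∂h/∂x = -0.001186
Back-substitute: b = ∂h/∂y = -0.001703.
Flow direction (−∇h) has components (+0.001186 E, +0.001703 N).
Azimuth = atan2(E, N) = atan2(+0.001186, +0.001703) = 34.9° ≈ 035°.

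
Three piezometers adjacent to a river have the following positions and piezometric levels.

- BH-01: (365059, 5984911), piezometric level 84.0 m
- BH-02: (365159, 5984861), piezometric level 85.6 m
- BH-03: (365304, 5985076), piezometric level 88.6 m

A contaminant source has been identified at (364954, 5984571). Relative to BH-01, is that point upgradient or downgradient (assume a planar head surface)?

downgradient

Differences from BH-01: to BH-02 (Δx, Δy, Δh) = (100, -50, +1.6); to BH-03 = (245, 165, +4.6).
Determinant of the coordinate differences = 100·165 − 245·(-50) = 28750.
∂h/∂x = [(+1.6)·165 − (+4.6)·(-50)] / 28750 = +0.01718
∂h/∂y = [100·(+4.6) − 245·(+1.6)] / 28750 = +0.002365
Head at (364954, 5984571) = 84.0 + (+0.01718)·(-105) + (+0.002365)·(-340) = 81.39 m.
That is lower than the 84.0 m at BH-01, so the point is downgradient.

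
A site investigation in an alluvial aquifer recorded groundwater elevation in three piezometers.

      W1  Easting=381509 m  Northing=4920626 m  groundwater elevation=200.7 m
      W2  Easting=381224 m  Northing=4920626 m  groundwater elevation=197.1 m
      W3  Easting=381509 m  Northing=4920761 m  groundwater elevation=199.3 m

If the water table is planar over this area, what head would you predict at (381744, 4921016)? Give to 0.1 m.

199.6 m

∂h/∂x = (197.1 − 200.7) / (381224 − 381509) = +0.01263
∂h/∂y = (199.3 − 200.7) / (4920761 − 4920626) = -0.01037
h(381744, 4921016) = 200.7 + (+0.01263)·(235) + (-0.01037)·(390) = 200.7 +2.968 -4.044 = 199.624 m.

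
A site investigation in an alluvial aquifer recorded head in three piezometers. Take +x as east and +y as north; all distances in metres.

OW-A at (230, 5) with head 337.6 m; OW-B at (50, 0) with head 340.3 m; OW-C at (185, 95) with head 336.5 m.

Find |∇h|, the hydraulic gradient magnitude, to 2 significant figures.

0.024

Three-point gradient (reference OW-A): Δ to OW-B = (-180, -5, +2.7), Δ to OW-C = (-45, 90, -1.1).
∂h/∂x = -0.01446, ∂h/∂y = -0.01945 (det = -16425).
|∇h| = √(-0.01446² + -0.01945²) = 0.02424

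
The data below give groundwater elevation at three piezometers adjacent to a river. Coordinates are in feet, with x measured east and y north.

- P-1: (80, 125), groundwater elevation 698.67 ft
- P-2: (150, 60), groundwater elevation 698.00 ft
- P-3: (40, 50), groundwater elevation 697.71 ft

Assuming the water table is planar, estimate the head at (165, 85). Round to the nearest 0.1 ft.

698.3 ft

Taking P-1 as reference: P-2−P-1 = (70, -65, -0.67); P-3−P-1 = (-40, -75, -0.96).
Determinant of the coordinate differences = 70·(-75) − (-40)·(-65) = -7850.
∂h/∂x = [(-0.67)·(-75) − (-0.96)·(-65)] / -7850 = +0.001548
∂h/∂y = [70·(-0.96) − (-40)·(-0.67)] / -7850 = +0.01197
h(165, 85) = 698.67 + (+0.001548)·(85) + (+0.01197)·(-40) = 698.67 +0.132 -0.479 = 698.323 ft.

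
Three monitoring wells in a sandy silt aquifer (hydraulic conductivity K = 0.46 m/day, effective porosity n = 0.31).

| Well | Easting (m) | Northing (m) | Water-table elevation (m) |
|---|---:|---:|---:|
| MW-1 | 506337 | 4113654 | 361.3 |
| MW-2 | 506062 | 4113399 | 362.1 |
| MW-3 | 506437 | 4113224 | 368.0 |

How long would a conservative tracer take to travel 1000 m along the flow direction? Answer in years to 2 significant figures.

110 years

Taking MW-1 as reference: MW-2−MW-1 = (-275, -255, +0.8); MW-3−MW-1 = (100, -430, +6.7).
Determinant of the coordinate differences = (-275)·(-430) − 100·(-255) = 143750.
∂h/∂x = [(+0.8)·(-430) − (+6.7)·(-255)] / 143750 = +0.009492
∂h/∂y = [(-275)·(+6.7) − 100·(+0.8)] / 143750 = -0.01337
|∇h| = √(0.009492² + -0.01337²) = 0.0164
Seepage velocity v = K·i/n = 0.46 × 0.0164 / 0.31 = 0.02434 m/day.
t = 1000 / 0.02434 = 4.108e+04 days = 112 years.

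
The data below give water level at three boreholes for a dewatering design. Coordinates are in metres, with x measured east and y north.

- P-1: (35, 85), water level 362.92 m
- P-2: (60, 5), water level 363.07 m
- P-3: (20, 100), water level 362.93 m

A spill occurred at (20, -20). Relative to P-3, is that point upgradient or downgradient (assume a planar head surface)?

upgradient

Differences from P-1: to P-2 (Δx, Δy, Δh) = (25, -80, +0.15); to P-3 = (-15, 15, +0.01).
Determinant of the coordinate differences = 25·15 − (-15)·(-80) = -825.
∂h/∂x = [(+0.15)·15 − (+0.01)·(-80)] / -825 = -0.003697
∂h/∂y = [25·(+0.01) − (-15)·(+0.15)] / -825 = -0.003030
Head at (20, -20) = 362.92 + (-0.003697)·(-15) + (-0.003030)·(-105) = 363.29 m.
That is higher than the 362.93 m at P-3, so the point is upgradient.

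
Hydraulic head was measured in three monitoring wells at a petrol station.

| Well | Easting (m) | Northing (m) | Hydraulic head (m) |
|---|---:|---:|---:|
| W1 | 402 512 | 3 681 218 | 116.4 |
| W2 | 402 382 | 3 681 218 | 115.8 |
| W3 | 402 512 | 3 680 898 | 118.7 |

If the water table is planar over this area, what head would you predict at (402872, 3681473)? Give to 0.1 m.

∂h/∂x = (115.8 − 116.4) / (402382 − 402512) = +0.004615
∂h/∂y = (118.7 − 116.4) / (3680898 − 3681218) = -0.007187
h(402872, 3681473) = 116.4 + (+0.004615)·(360) + (-0.007187)·(255) = 116.4 +1.662 -1.833 = 116.229 m.

116.2 m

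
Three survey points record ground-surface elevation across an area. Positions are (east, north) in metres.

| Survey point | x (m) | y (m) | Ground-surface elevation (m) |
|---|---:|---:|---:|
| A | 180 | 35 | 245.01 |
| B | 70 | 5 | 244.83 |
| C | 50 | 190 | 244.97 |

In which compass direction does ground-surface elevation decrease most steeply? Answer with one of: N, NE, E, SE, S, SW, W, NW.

SW

Taking A as reference: B−A = (-110, -30, -0.18); C−A = (-130, 155, -0.04).
Determinant of the coordinate differences = (-110)·155 − (-130)·(-30) = -20950.
∂z/∂x = [(-0.18)·155 − (-0.04)·(-30)] / -20950 = +0.001389
∂z/∂y = [(-110)·(-0.04) − (-130)·(-0.18)] / -20950 = +0.0009069
Steepest decrease is along −∇f = (-0.001389 E, -0.0009069 N) → southwest.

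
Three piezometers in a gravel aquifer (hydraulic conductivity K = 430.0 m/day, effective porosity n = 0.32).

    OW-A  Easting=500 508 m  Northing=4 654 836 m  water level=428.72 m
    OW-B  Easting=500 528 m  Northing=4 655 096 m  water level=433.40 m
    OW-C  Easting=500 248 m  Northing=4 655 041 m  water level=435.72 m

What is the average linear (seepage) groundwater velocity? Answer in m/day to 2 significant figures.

Taking OW-A as reference: OW-B−OW-A = (20, 260, +4.68); OW-C−OW-A = (-260, 205, +7.00).
Determinant of the coordinate differences = 20·205 − (-260)·260 = 71700.
∂h/∂x = [(+4.68)·205 − (+7.00)·260] / 71700 = -0.01200
∂h/∂y = [20·(+7.00) − (-260)·(+4.68)] / 71700 = +0.01892
|∇h| = √(-0.01200² + 0.01892²) = 0.0224
Seepage velocity v = K·i/n = 430.0 × 0.0224 / 0.32 = 30.1 m/day.

30 m/day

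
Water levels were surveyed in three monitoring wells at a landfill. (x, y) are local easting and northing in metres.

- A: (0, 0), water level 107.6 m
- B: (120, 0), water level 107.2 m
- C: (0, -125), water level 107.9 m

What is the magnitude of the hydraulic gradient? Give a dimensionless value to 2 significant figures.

∂h/∂x = (107.2 − 107.6) / (120 − 0) = -0.003333
∂h/∂y = (107.9 − 107.6) / (-125 − 0) = -0.002400
|∇h| = √(-0.003333² + -0.002400²) = 0.004107

0.0041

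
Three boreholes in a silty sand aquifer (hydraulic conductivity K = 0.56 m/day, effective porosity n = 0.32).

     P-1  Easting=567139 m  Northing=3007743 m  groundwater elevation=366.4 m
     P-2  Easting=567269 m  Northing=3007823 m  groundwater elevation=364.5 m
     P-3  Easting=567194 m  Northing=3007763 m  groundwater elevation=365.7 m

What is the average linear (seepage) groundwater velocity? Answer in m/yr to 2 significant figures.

Differences from P-1: to P-2 (Δx, Δy, Δh) = (130, 80, -1.9); to P-3 = (55, 20, -0.7).
Determinant of the coordinate differences = 130·20 − 55·80 = -1800.
∂h/∂x = [(-1.9)·20 − (-0.7)·80] / -1800 = -0.010000
∂h/∂y = [130·(-0.7) − 55·(-1.9)] / -1800 = -0.007500
|∇h| = √(-0.010000² + -0.007500²) = 0.0125
Seepage velocity v = K·i/n = 0.56 × 0.0125 / 0.32 = 0.02188 m/day = 7.992 m/yr.

8.0 m/yr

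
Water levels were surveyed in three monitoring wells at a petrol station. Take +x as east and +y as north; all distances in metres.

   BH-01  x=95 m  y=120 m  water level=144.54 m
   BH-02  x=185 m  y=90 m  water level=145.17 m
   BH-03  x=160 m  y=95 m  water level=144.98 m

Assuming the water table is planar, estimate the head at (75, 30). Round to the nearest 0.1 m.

144.0 m

Taking BH-01 as reference: BH-02−BH-01 = (90, -30, +0.63); BH-03−BH-01 = (65, -25, +0.44).
Solve a·Δx + b·Δy = Δh: det = 90·(-25) − 65·(-30) = -300.
∂h/∂x = [(+0.63)·(-25) − (+0.44)·(-30)] / -300 = +0.008500
∂h/∂y = [90·(+0.44) − 65·(+0.63)] / -300 = +0.004500
h(75, 30) = 144.54 + (+0.008500)·(-20) + (+0.004500)·(-90) = 144.54 -0.170 -0.405 = 143.965 m.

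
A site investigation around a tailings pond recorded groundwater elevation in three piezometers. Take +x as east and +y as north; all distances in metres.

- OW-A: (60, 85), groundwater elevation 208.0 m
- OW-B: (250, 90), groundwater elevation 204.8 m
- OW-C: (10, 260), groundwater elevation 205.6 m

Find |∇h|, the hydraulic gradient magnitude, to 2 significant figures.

Differences from OW-A: to OW-B (Δx, Δy, Δh) = (190, 5, -3.2); to OW-C = (-50, 175, -2.4).
Determinant of the coordinate differences = 190·175 − (-50)·5 = 33500.
∂h/∂x = [(-3.2)·175 − (-2.4)·5] / 33500 = -0.01636
∂h/∂y = [190·(-2.4) − (-50)·(-3.2)] / 33500 = -0.01839
|∇h| = √(-0.01636² + -0.01839²) = 0.02461

0.025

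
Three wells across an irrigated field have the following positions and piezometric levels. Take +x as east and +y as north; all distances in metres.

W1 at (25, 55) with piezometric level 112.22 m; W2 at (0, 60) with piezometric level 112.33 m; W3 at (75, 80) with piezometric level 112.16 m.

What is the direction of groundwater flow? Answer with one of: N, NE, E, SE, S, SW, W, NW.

Differences from W1: to W2 (Δx, Δy, Δh) = (-25, 5, +0.11); to W3 = (50, 25, -0.06).
Solve a·Δx + b·Δy = Δh: det = (-25)·25 − 50·5 = -875.
∂h/∂x = [(+0.11)·25 − (-0.06)·5] / -875 = -0.003486
∂h/∂y = [(-25)·(-0.06) − 50·(+0.11)] / -875 = +0.004571
Flow = −∇h = (+0.003486 east, -0.004571 north), which points southeast.

SE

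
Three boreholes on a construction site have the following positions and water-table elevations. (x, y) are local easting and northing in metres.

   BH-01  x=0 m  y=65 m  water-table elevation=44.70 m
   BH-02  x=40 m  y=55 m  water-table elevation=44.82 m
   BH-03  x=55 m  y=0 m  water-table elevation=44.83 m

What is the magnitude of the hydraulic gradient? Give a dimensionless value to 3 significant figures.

Taking BH-01 as reference: BH-02−BH-01 = (40, -10, +0.12); BH-03−BH-01 = (55, -65, +0.13).
Solve a·Δx + b·Δy = Δh: det = 40·(-65) − 55·(-10) = -2050.
∂h/∂x = [(+0.12)·(-65) − (+0.13)·(-10)] / -2050 = +0.003171
∂h/∂y = [40·(+0.13) − 55·(+0.12)] / -2050 = +0.0006829
|∇h| = √(0.003171² + 0.0006829²) = 0.003244

0.00324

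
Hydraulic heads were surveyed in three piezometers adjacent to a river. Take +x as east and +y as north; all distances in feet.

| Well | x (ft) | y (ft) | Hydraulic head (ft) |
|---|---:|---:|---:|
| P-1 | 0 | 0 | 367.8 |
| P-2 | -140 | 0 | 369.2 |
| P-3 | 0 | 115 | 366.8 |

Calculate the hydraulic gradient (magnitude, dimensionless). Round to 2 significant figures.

0.013

∂h/∂x = (369.2 − 367.8) / (-140 − 0) = -0.010000
∂h/∂y = (366.8 − 367.8) / (115 − 0) = -0.008696
|∇h| = √(-0.010000² + -0.008696²) = 0.01325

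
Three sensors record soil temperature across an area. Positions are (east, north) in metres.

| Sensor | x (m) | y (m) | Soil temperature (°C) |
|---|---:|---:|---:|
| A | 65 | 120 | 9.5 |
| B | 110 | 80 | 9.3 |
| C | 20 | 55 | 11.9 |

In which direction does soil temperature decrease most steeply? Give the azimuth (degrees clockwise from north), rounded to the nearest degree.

048°

With T = a·x + b·y + c and A as origin, the differences give:
  45·a + (-40)·b = -0.2
  (-45)·a + (-65)·b = +2.4
Eliminate b (×(-65) and ×(-40), subtract): -4725·a = 109.00 → a = ∂T/∂x = -0.02307
Back-substitute: b = ∂T/∂y = -0.02095.
Steepest decrease is along −∇f: components (+0.02307 E, +0.02095 N).
Azimuth = atan2(+0.02307, +0.02095) = 47.8° ≈ 048°.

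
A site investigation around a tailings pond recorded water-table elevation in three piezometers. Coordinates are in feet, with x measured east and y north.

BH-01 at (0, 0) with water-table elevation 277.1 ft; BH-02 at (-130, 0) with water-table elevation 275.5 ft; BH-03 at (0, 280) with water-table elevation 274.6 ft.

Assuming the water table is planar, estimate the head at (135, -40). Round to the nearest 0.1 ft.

279.1 ft

∂h/∂x = (275.5 − 277.1) / (-130 − 0) = +0.01231
∂h/∂y = (274.6 − 277.1) / (280 − 0) = -0.008929
h(135, -40) = 277.1 + (+0.01231)·(135) + (-0.008929)·(-40) = 277.1 +1.662 +0.357 = 279.119 ft.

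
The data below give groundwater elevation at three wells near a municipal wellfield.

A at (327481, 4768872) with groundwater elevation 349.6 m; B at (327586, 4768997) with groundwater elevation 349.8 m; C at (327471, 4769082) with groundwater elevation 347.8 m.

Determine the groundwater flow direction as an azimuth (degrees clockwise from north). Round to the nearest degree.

Taking A as reference: B−A = (105, 125, +0.2); C−A = (-10, 210, -1.8).
Solve a·Δx + b·Δy = Δh: det = 105·210 − (-10)·125 = 23300.
∂h/∂x = [(+0.2)·210 − (-1.8)·125] / 23300 = +0.01146
∂h/∂y = [105·(-1.8) − (-10)·(+0.2)] / 23300 = -0.008026
Flow direction (−∇h) has components (-0.01146 E, +0.008026 N).
Azimuth = atan2(E, N) = atan2(-0.01146, +0.008026) = 305.0° ≈ 305°.

305°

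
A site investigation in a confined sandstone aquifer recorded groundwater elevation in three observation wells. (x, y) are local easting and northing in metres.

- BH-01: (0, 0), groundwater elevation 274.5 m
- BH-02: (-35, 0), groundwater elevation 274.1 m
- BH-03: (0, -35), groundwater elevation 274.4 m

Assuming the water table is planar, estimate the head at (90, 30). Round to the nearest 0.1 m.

275.6 m

∂h/∂x = (274.1 − 274.5) / (-35 − 0) = +0.01143
∂h/∂y = (274.4 − 274.5) / (-35 − 0) = +0.002857
h(90, 30) = 274.5 + (+0.01143)·(90) + (+0.002857)·(30) = 274.5 +1.029 +0.086 = 275.614 m.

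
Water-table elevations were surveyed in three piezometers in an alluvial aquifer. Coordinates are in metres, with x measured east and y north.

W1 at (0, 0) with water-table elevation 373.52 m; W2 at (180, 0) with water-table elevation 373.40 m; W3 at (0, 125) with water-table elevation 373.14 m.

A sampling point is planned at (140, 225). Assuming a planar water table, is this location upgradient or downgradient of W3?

downgradient

∂h/∂x = (373.40 − 373.52) / (180 − 0) = -0.0006667
∂h/∂y = (373.14 − 373.52) / (125 − 0) = -0.003040
Head at (140, 225) = 373.52 + (-0.0006667)·(140) + (-0.003040)·(225) = 372.74 m.
That is lower than the 373.14 m at W3, so the point is downgradient.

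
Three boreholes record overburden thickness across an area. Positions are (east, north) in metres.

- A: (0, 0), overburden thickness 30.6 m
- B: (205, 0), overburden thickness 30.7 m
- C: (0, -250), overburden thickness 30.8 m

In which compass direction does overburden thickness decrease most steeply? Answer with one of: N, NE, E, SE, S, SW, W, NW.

NW

∂d/∂x = (30.7 − 30.6) / (205 − 0) = +0.0004878
∂d/∂y = (30.8 − 30.6) / (-250 − 0) = -0.0008000
Steepest decrease is along −∇f = (-0.0004878 E, +0.0008000 N) → northwest.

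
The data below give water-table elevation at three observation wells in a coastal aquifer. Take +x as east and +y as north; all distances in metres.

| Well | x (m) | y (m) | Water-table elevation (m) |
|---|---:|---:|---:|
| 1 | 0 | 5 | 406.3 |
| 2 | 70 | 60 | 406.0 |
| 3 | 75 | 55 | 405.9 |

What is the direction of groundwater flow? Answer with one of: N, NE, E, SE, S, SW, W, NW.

SE

Differences from 1: to 2 (Δx, Δy, Δh) = (70, 55, -0.3); to 3 = (75, 50, -0.4).
Determinant of the coordinate differences = 70·50 − 75·55 = -625.
∂h/∂x = [(-0.3)·50 − (-0.4)·55] / -625 = -0.01120
∂h/∂y = [70·(-0.4) − 75·(-0.3)] / -625 = +0.008800
Flow = −∇h = (+0.01120 east, -0.008800 north), which points southeast.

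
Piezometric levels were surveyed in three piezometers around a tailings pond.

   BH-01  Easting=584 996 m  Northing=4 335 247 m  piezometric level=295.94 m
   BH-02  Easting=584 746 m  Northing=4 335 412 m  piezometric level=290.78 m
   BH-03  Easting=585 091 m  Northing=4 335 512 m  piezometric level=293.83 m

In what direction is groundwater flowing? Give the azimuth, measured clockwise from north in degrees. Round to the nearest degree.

315°

Three-point gradient (reference BH-01): Δ to BH-02 = (-250, 165, -5.16), Δ to BH-03 = (95, 265, -2.11).
∂h/∂x = +0.01244, ∂h/∂y = -0.01242 (det = -81925).
Flow direction (−∇h) has components (-0.01244 E, +0.01242 N).
Azimuth = atan2(E, N) = atan2(-0.01244, +0.01242) = 315.0° ≈ 315°.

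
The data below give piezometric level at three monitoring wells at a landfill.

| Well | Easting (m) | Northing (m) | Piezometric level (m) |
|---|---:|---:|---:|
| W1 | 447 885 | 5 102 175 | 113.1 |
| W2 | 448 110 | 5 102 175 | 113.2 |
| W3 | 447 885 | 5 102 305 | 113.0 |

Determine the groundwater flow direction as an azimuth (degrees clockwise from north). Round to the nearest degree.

∂h/∂x = (113.2 − 113.1) / (448110 − 447885) = +0.0004444
∂h/∂y = (113.0 − 113.1) / (5102305 − 5102175) = -0.0007692
Flow direction (−∇h) has components (-0.0004444 E, +0.0007692 N).
Azimuth = atan2(E, N) = atan2(-0.0004444, +0.0007692) = 330.0° ≈ 330°.

330°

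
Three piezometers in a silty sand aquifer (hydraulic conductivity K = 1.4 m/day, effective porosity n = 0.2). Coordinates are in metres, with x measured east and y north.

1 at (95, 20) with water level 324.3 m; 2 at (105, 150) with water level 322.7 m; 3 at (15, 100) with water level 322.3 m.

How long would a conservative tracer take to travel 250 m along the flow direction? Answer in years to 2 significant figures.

5.5 years

With h = a·x + b·y + c and 1 as origin, the differences give:
  10·a + 130·b = -1.6
  (-80)·a + 80·b = -2.0
Eliminate b (×80 and ×130, subtract): 11200·a = 132.00 → a = ∂h/∂x = +0.01179
Back-substitute: b = ∂h/∂y = -0.01321.
|∇h| = √(0.01179² + -0.01321²) = 0.01771
Seepage velocity v = K·i/n = 1.4 × 0.01771 / 0.2 = 0.124 m/day.
t = 250 / 0.124 = 2016 days = 5.52 years.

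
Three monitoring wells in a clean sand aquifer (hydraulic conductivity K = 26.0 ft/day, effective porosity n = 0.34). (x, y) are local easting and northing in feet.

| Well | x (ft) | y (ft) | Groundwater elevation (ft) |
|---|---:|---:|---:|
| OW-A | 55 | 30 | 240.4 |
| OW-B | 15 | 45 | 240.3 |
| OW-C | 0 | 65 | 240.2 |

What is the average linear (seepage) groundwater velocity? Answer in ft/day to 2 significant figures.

With h = a·x + b·y + c and OW-A as origin, the differences give:
  (-40)·a + 15·b = -0.1
  (-55)·a + 35·b = -0.2
Eliminate b (×35 and ×15, subtract): -575·a = -0.50 → a = ∂h/∂x = +0.0008696
Back-substitute: b = ∂h/∂y = -0.004348.
|∇h| = √(0.0008696² + -0.004348²) = 0.004434
Seepage velocity v = K·i/n = 26.0 × 0.004434 / 0.34 = 0.3391 ft/day.

0.34 ft/day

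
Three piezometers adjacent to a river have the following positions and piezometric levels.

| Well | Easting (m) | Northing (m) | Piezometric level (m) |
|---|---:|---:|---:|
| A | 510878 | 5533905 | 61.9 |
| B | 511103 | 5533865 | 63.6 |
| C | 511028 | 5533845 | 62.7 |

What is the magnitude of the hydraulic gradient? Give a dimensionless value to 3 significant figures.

0.0137

Differences from A: to B (Δx, Δy, Δh) = (225, -40, +1.7); to C = (150, -60, +0.8).
Solve a·Δx + b·Δy = Δh: det = 225·(-60) − 150·(-40) = -7500.
∂h/∂x = [(+1.7)·(-60) − (+0.8)·(-40)] / -7500 = +0.009333
∂h/∂y = [225·(+0.8) − 150·(+1.7)] / -7500 = +0.010000
|∇h| = √(0.009333² + 0.010000²) = 0.01368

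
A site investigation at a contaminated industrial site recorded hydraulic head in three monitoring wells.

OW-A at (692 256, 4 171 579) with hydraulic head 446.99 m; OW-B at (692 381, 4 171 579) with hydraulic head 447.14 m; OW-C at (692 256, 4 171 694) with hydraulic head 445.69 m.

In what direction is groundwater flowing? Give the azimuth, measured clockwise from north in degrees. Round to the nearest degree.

354°

∂h/∂x = (447.14 − 446.99) / (692381 − 692256) = +0.001200
∂h/∂y = (445.69 − 446.99) / (4171694 − 4171579) = -0.01130
Flow direction (−∇h) has components (-0.001200 E, +0.01130 N).
Azimuth = atan2(E, N) = atan2(-0.001200, +0.01130) = 353.9° ≈ 354°.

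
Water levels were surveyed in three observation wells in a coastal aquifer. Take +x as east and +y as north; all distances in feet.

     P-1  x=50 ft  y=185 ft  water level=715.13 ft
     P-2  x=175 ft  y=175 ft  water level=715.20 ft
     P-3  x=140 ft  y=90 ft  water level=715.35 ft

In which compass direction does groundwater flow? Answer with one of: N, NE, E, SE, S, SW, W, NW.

Taking P-1 as reference: P-2−P-1 = (125, -10, +0.07); P-3−P-1 = (90, -95, +0.22).
Determinant of the coordinate differences = 125·(-95) − 90·(-10) = -10975.
∂h/∂x = [(+0.07)·(-95) − (+0.22)·(-10)] / -10975 = +0.0004055
∂h/∂y = [125·(+0.22) − 90·(+0.07)] / -10975 = -0.001932
Flow = −∇h = (-0.0004055 east, +0.001932 north), which points north.

N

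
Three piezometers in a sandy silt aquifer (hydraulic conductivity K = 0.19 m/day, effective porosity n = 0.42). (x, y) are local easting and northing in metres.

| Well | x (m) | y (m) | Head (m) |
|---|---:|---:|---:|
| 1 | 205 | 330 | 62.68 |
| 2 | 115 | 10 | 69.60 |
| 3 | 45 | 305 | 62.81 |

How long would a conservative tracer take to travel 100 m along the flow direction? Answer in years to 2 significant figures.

27 years

Differences from 1: to 2 (Δx, Δy, Δh) = (-90, -320, +6.92); to 3 = (-160, -25, +0.13).
Determinant of the coordinate differences = (-90)·(-25) − (-160)·(-320) = -48950.
∂h/∂x = [(+6.92)·(-25) − (+0.13)·(-320)] / -48950 = +0.002684
∂h/∂y = [(-90)·(+0.13) − (-160)·(+6.92)] / -48950 = -0.02238
|∇h| = √(0.002684² + -0.02238²) = 0.02254
Seepage velocity v = K·i/n = 0.19 × 0.02254 / 0.42 = 0.0102 m/day.
t = 100 / 0.0102 = 9804 days = 26.8 years.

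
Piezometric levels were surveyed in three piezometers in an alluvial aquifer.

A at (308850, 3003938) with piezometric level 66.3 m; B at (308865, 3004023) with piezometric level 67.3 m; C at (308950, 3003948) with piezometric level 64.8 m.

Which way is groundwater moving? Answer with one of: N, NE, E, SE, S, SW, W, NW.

SE

Differences from A: to B (Δx, Δy, Δh) = (15, 85, +1.0); to C = (100, 10, -1.5).
Determinant of the coordinate differences = 15·10 − 100·85 = -8350.
∂h/∂x = [(+1.0)·10 − (-1.5)·85] / -8350 = -0.01647
∂h/∂y = [15·(-1.5) − 100·(+1.0)] / -8350 = +0.01467
Flow = −∇h = (+0.01647 east, -0.01467 north), which points southeast.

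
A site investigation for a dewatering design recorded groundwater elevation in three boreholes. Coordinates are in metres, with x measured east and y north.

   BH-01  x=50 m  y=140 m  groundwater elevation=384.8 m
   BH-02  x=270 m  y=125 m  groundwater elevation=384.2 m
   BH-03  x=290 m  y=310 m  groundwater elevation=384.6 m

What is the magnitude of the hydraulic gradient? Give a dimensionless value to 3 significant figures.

0.00354

Taking BH-01 as reference: BH-02−BH-01 = (220, -15, -0.6); BH-03−BH-01 = (240, 170, -0.2).
Solve a·Δx + b·Δy = Δh: det = 220·170 − 240·(-15) = 41000.
∂h/∂x = [(-0.6)·170 − (-0.2)·(-15)] / 41000 = -0.002561
∂h/∂y = [220·(-0.2) − 240·(-0.6)] / 41000 = +0.002439
|∇h| = √(-0.002561² + 0.002439²) = 0.003537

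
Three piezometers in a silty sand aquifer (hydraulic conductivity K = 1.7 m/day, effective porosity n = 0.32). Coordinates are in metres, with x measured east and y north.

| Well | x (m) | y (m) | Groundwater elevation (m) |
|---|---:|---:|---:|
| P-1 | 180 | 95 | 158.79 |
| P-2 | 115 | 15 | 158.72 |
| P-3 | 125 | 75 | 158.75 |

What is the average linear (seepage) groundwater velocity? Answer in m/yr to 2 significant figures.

1.4 m/yr

Differences from P-1: to P-2 (Δx, Δy, Δh) = (-65, -80, -0.07); to P-3 = (-55, -20, -0.04).
Solve a·Δx + b·Δy = Δh: det = (-65)·(-20) − (-55)·(-80) = -3100.
∂h/∂x = [(-0.07)·(-20) − (-0.04)·(-80)] / -3100 = +0.0005806
∂h/∂y = [(-65)·(-0.04) − (-55)·(-0.07)] / -3100 = +0.0004032
|∇h| = √(0.0005806² + 0.0004032²) = 0.0007069
Seepage velocity v = K·i/n = 1.7 × 0.0007069 / 0.32 = 0.003755 m/day = 1.372 m/yr.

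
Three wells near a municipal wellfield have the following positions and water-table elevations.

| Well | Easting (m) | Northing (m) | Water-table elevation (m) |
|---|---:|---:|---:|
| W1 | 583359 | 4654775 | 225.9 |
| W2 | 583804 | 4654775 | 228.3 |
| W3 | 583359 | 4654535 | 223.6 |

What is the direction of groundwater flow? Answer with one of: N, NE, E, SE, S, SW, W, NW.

SW

∂h/∂x = (228.3 − 225.9) / (583804 − 583359) = +0.005393
∂h/∂y = (223.6 − 225.9) / (4654535 − 4654775) = +0.009583
Flow = −∇h = (-0.005393 east, -0.009583 north), which points southwest.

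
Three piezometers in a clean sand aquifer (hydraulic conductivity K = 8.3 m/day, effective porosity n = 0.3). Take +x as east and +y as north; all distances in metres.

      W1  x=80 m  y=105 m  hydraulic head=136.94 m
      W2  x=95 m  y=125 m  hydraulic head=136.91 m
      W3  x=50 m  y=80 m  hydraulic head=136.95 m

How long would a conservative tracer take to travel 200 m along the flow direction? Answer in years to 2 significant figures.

With h = a·x + b·y + c and W1 as origin, the differences give:
  15·a + 20·b = -0.03
  (-30)·a + (-25)·b = +0.01
Eliminate b (×(-25) and ×20, subtract): 225·a = 0.550 → a = ∂h/∂x = +0.002444
Back-substitute: b = ∂h/∂y = -0.003333.
|∇h| = √(0.002444² + -0.003333²) = 0.004133
Seepage velocity v = K·i/n = 8.3 × 0.004133 / 0.3 = 0.1143 m/day.
t = 200 / 0.1143 = 1750 days = 4.79 years.

4.8 years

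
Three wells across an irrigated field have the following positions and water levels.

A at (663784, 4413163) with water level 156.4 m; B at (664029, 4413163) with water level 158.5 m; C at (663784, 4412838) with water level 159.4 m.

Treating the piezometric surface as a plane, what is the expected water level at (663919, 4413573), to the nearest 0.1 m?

∂h/∂x = (158.5 − 156.4) / (664029 − 663784) = +0.008571
∂h/∂y = (159.4 − 156.4) / (4412838 − 4413163) = -0.009231
h(663919, 4413573) = 156.4 + (+0.008571)·(135) + (-0.009231)·(410) = 156.4 +1.157 -3.785 = 153.773 m.

153.8 m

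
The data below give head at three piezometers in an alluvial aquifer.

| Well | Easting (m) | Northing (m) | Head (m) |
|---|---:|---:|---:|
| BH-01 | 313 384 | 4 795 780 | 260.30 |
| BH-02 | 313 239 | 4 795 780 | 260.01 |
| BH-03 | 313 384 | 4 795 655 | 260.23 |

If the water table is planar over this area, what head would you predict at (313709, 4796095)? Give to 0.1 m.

∂h/∂x = (260.01 − 260.30) / (313239 − 313384) = +0.002000
∂h/∂y = (260.23 − 260.30) / (4795655 − 4795780) = +0.0005600
h(313709, 4796095) = 260.30 + (+0.002000)·(325) + (+0.0005600)·(315) = 260.30 +0.650 +0.176 = 261.126 m.

261.1 m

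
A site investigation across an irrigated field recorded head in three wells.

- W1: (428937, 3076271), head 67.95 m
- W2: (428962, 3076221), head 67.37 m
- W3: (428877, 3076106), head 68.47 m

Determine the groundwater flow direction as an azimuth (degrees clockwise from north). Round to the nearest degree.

100°

With h = a·x + b·y + c and W1 as origin, the differences give:
  25·a + (-50)·b = -0.58
  (-60)·a + (-165)·b = +0.52
Eliminate b (×(-165) and ×(-50), subtract): -7125·a = 121.700 → a = ∂h/∂x = -0.01708
Back-substitute: b = ∂h/∂y = +0.003060.
Flow direction (−∇h) has components (+0.01708 E, -0.003060 N).
Azimuth = atan2(E, N) = atan2(+0.01708, -0.003060) = 100.2° ≈ 100°.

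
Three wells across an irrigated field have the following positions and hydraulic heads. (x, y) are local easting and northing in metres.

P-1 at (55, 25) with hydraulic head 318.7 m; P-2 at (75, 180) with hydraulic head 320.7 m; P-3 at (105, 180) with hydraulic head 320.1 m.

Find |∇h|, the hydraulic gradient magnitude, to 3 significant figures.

0.0253

Differences from P-1: to P-2 (Δx, Δy, Δh) = (20, 155, +2.0); to P-3 = (50, 155, +1.4).
Determinant of the coordinate differences = 20·155 − 50·155 = -4650.
∂h/∂x = [(+2.0)·155 − (+1.4)·155] / -4650 = -0.02000
∂h/∂y = [20·(+1.4) − 50·(+2.0)] / -4650 = +0.01548
|∇h| = √(-0.02000² + 0.01548²) = 0.02529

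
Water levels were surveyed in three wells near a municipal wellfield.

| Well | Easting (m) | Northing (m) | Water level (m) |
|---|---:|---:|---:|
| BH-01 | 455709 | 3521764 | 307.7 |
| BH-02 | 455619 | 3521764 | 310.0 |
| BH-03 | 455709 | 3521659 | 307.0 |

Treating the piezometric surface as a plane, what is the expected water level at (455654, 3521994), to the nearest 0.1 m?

310.6 m

∂h/∂x = (310.0 − 307.7) / (455619 − 455709) = -0.02556
∂h/∂y = (307.0 − 307.7) / (3521659 − 3521764) = +0.006667
h(455654, 3521994) = 307.7 + (-0.02556)·(-55) + (+0.006667)·(230) = 307.7 +1.406 +1.533 = 310.639 m.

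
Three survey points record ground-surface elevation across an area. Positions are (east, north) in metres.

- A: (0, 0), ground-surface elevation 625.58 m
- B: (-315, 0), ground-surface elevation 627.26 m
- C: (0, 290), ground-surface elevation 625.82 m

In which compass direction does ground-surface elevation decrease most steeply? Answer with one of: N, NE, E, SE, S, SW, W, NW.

∂z/∂x = (627.26 − 625.58) / (-315 − 0) = -0.005333
∂z/∂y = (625.82 − 625.58) / (290 − 0) = +0.0008276
Steepest decrease is along −∇f = (+0.005333 E, -0.0008276 N) → east.

E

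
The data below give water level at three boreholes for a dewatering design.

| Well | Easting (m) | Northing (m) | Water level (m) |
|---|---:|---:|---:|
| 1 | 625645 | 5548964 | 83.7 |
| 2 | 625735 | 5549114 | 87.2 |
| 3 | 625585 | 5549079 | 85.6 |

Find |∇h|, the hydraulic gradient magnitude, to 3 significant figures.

Differences from 1: to 2 (Δx, Δy, Δh) = (90, 150, +3.5); to 3 = (-60, 115, +1.9).
Determinant of the coordinate differences = 90·115 − (-60)·150 = 19350.
∂h/∂x = [(+3.5)·115 − (+1.9)·150] / 19350 = +0.006072
∂h/∂y = [90·(+1.9) − (-60)·(+3.5)] / 19350 = +0.01969
|∇h| = √(0.006072² + 0.01969²) = 0.0206

0.0206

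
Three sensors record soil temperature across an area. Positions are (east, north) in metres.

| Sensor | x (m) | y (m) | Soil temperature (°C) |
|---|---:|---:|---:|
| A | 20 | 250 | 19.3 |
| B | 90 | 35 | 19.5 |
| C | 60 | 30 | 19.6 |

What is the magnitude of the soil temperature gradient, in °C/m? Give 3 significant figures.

With T = a·x + b·y + c and A as origin, the differences give:
  70·a + (-215)·b = +0.2
  40·a + (-220)·b = +0.3
Eliminate b (×(-220) and ×(-215), subtract): -6800·a = 20.50 → a = ∂T/∂x = -0.003015
Back-substitute: b = ∂T/∂y = -0.001912.
|∇f| = √(-0.003015² + -0.001912²) = 0.00357 °C/m

0.00357 °C/m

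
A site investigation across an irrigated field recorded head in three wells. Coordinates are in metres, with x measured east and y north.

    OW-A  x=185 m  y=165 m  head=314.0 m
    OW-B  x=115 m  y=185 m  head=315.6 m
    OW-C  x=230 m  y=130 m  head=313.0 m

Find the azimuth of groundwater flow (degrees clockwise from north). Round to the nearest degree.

With h = a·x + b·y + c and OW-A as origin, the differences give:
  (-70)·a + 20·b = +1.6
  45·a + (-35)·b = -1.0
Eliminate b (×(-35) and ×20, subtract): 1550·a = -36.00 → a = ∂h/∂x = -0.02323
Back-substitute: b = ∂h/∂y = -0.001290.
Flow direction (−∇h) has components (+0.02323 E, +0.001290 N).
Azimuth = atan2(E, N) = atan2(+0.02323, +0.001290) = 86.8° ≈ 087°.

087°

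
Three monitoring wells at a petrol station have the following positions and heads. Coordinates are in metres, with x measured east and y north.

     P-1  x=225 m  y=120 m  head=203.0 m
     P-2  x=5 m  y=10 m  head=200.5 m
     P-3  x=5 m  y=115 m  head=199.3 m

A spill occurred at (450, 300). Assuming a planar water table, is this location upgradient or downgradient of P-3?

upgradient

Three-point gradient (reference P-1): Δ to P-2 = (-220, -110, -2.5), Δ to P-3 = (-220, -5, -3.7).
∂h/∂x = +0.01708, ∂h/∂y = -0.01143 (det = -23100).
Head at (450, 300) = 203.0 + (+0.01708)·(225) + (-0.01143)·(180) = 204.79 m.
That is higher than the 199.3 m at P-3, so the point is upgradient.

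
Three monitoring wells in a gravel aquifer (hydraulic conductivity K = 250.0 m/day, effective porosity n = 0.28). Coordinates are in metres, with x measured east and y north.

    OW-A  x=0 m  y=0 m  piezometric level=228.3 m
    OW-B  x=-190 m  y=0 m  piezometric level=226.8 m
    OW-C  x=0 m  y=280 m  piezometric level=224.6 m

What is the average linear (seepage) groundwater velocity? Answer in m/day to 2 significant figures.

14 m/day

∂h/∂x = (226.8 − 228.3) / (-190 − 0) = +0.007895
∂h/∂y = (224.6 − 228.3) / (280 − 0) = -0.01321
|∇h| = √(0.007895² + -0.01321²) = 0.01539
Seepage velocity v = K·i/n = 250.0 × 0.01539 / 0.28 = 13.74 m/day.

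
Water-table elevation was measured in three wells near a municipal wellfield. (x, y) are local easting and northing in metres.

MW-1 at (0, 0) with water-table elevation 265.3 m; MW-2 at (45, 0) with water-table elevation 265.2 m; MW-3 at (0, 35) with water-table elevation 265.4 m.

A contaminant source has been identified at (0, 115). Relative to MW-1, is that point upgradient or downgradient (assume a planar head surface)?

upgradient

∂h/∂x = (265.2 − 265.3) / (45 − 0) = -0.002222
∂h/∂y = (265.4 − 265.3) / (35 − 0) = +0.002857
Head at (0, 115) = 265.3 + (-0.002222)·(0) + (+0.002857)·(115) = 265.63 m.
That is higher than the 265.3 m at MW-1, so the point is upgradient.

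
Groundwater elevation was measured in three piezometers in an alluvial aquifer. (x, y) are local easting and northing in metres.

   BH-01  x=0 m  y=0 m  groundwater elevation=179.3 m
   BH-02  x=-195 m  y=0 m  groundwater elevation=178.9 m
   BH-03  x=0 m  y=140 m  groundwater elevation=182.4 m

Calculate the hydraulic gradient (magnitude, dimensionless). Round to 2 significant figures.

∂h/∂x = (178.9 − 179.3) / (-195 − 0) = +0.002051
∂h/∂y = (182.4 − 179.3) / (140 − 0) = +0.02214
|∇h| = √(0.002051² + 0.02214²) = 0.02223

0.022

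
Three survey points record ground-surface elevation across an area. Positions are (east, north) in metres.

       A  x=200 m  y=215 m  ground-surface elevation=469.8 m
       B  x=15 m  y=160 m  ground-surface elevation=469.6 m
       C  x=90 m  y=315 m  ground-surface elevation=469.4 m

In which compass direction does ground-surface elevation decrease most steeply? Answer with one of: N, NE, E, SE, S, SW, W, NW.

NW

Differences from A: to B (Δx, Δy, Δh) = (-185, -55, -0.2); to C = (-110, 100, -0.4).
Solve a·Δx + b·Δy = Δz: det = (-185)·100 − (-110)·(-55) = -24550.
∂z/∂x = [(-0.2)·100 − (-0.4)·(-55)] / -24550 = +0.001711
∂z/∂y = [(-185)·(-0.4) − (-110)·(-0.2)] / -24550 = -0.002118
Steepest decrease is along −∇f = (-0.001711 E, +0.002118 N) → northwest.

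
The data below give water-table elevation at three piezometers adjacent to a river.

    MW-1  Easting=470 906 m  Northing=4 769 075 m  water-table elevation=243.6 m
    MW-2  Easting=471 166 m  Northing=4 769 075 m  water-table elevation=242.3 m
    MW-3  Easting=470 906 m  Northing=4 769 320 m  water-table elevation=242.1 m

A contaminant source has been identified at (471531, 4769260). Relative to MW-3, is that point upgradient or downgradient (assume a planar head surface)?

∂h/∂x = (242.3 − 243.6) / (471166 − 470906) = -0.005000
∂h/∂y = (242.1 − 243.6) / (4769320 − 4769075) = -0.006122
Head at (471531, 4769260) = 243.6 + (-0.005000)·(625) + (-0.006122)·(185) = 239.34 m.
That is lower than the 242.1 m at MW-3, so the point is downgradient.

downgradient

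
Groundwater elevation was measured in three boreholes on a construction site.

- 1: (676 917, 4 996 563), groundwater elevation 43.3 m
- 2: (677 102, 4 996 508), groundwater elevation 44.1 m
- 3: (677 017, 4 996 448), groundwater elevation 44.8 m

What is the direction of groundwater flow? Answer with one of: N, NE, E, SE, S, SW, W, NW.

N

Differences from 1: to 2 (Δx, Δy, Δh) = (185, -55, +0.8); to 3 = (100, -115, +1.5).
Solve a·Δx + b·Δy = Δh: det = 185·(-115) − 100·(-55) = -15775.
∂h/∂x = [(+0.8)·(-115) − (+1.5)·(-55)] / -15775 = +0.0006022
∂h/∂y = [185·(+1.5) − 100·(+0.8)] / -15775 = -0.01252
Flow = −∇h = (-0.0006022 east, +0.01252 north), which points north.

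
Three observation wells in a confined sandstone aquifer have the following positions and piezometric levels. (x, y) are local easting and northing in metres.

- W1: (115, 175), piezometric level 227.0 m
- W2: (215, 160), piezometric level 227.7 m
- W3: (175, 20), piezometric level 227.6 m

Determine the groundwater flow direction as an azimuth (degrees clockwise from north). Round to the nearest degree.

Three-point gradient (reference W1): Δ to W2 = (100, -15, +0.7), Δ to W3 = (60, -155, +0.6).
∂h/∂x = +0.006815, ∂h/∂y = -0.001233 (det = -14600).
Flow direction (−∇h) has components (-0.006815 E, +0.001233 N).
Azimuth = atan2(E, N) = atan2(-0.006815, +0.001233) = 280.3° ≈ 280°.

280°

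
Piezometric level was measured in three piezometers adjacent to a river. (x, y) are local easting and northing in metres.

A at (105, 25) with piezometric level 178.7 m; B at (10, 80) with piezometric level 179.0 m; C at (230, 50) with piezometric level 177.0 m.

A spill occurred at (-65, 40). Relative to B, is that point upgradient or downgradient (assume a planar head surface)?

upgradient

Differences from A: to B (Δx, Δy, Δh) = (-95, 55, +0.3); to C = (125, 25, -1.7).
Solve a·Δx + b·Δy = Δh: det = (-95)·25 − 125·55 = -9250.
∂h/∂x = [(+0.3)·25 − (-1.7)·55] / -9250 = -0.01092
∂h/∂y = [(-95)·(-1.7) − 125·(+0.3)] / -9250 = -0.01341
Head at (-65, 40) = 178.7 + (-0.01092)·(-170) + (-0.01341)·(15) = 180.36 m.
That is higher than the 179.0 m at B, so the point is upgradient.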